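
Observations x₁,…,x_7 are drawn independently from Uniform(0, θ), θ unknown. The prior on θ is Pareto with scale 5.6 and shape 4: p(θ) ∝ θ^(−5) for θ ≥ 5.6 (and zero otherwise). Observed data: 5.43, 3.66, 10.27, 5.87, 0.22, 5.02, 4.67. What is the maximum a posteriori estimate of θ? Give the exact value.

θ̂_MAP = 10.27

The Uniform(0, θ) likelihood is θ^(−n) for θ ≥ max(xᵢ), zero otherwise. Here max(xᵢ) = 10.27.
Posterior ∝ θ^(−5) · θ^(−7) = θ^(−12) on θ ≥ max(5.6, 10.27) = 10.27.
This density is strictly decreasing in θ, so the posterior mode lies at the lower boundary of the support.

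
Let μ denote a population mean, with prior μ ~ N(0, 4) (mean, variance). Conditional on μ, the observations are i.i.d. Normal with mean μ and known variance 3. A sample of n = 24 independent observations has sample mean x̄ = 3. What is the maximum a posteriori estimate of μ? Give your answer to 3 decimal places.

μ̂_MAP = 2.909

n = 24, x̄ = 3.
For a Normal prior and Normal likelihood with known variance, the posterior is Normal; its mode equals its mean, the precision-weighted average.
Prior precision 1/σ₀² = 1/4 = 0.25; data precision n/σ² = 24/3 = 8.
μ̂ = (0.25·0 + 8·3) / (0.25 + 8) = 24/8.25 = 32/11 ≈ 2.909.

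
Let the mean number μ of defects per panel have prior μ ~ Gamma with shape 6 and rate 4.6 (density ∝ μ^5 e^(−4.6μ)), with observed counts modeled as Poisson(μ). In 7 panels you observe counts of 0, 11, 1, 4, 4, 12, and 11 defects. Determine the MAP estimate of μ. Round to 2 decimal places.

μ̂_MAP = 4.14

Σxᵢ = 0+11+1+4+4+12+11 = 43, with n = 7.
Posterior ∝ μ^5e^(−4.6μ) · μ^43e^(−7μ) = μ^48e^(−11.6μ), i.e. Gamma(shape=49, rate=11.6).
The mode of a Gamma(a, b) with a ≥ 1 (shape–rate) is (a−1)/b = 48/11.6 ≈ 4.14.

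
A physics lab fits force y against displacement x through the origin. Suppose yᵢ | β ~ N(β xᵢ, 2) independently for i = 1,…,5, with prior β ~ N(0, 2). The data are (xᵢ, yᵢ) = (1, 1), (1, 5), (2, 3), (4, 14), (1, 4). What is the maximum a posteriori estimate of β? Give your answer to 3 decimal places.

β̂_MAP = 3.000

log p(β | y) = −Σ(yᵢ − βxᵢ)²/(2·2) − β²/(2·2) + const.
Setting the derivative to zero: Σxᵢ(yᵢ − βxᵢ)/2 − β/2 = 0, so β = Σxᵢyᵢ / (Σxᵢ² + σ²/τ²).
Σxᵢyᵢ = 1·1 + 1·5 + 2·3 + 4·14 + 1·4 = 72; Σxᵢ² = 23; σ²/τ² = 1.
β̂_MAP = 72 / (23 + 1) = 72/24 ≈ 3.000.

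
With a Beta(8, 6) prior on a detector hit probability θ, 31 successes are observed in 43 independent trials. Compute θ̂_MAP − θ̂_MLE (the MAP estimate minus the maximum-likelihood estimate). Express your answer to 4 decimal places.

Posterior is Beta(39, 18); MAP = (39−1)/(57−2) = 38/55 ≈ 0.69091.
MLE ignores the prior: θ̂_MLE = k/n = 31/43 ≈ 0.72093.
Difference = 38/55 − 31/43 = -71/2365 ≈ -0.0300.

MAP − MLE = -0.0300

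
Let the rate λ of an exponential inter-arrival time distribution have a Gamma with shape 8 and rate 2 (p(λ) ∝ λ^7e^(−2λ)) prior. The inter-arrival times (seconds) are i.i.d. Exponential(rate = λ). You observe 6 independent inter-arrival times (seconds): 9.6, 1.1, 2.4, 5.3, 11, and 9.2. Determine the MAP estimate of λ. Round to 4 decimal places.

The Exponential(rate=λ) likelihood is ∝ λ^n e^(−λΣtᵢ). Here n = 6 and Σtᵢ = 9.6 + 1.1 + 2.4 + 5.3 + 11 + 9.2 = 38.6.
Posterior ∝ λ^7e^(−2λ) · λ^6e^(−38.6λ) = λ^13e^(−40.6λ), i.e. Gamma(14, 40.6).
Mode = (a−1)/b = 13/40.6 ≈ 0.3202.

λ̂_MAP = 0.3202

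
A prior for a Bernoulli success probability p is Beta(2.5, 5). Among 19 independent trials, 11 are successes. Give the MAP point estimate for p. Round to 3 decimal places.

Prior: Beta(2.5, 5).
Data: 11 successes in 19 trials. The binomial likelihood contributes p^11(1−p)^8, so the posterior is Beta(2.5+11, 5+8) = Beta(13.5, 13).
For Beta(a, b) with a, b > 1 the mode is (a−1)/(a+b−2) = 12.5/24.5 ≈ 0.510.

p̂_MAP = 0.510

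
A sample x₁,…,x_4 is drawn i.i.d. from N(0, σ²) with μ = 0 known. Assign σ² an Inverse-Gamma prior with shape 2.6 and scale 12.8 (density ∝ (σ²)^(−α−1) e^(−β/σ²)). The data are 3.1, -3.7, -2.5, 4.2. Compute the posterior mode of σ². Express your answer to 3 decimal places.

σ̂²_MAP = 6.499

Sum of squared deviations about the known mean: SS = (3.1−0)² + (-3.7−0)² + (-2.5−0)² + (4.2−0)² = 47.19.
The Normal likelihood contributes (σ²)^(−n/2) exp(−SS/(2σ²)), so the posterior is Inverse-Gamma(α + n/2, β + SS/2) = Inverse-Gamma(4.6, 36.395).
The mode of Inverse-Gamma(a, b) is b/(a+1) = 36.395/5.6 ≈ 6.499.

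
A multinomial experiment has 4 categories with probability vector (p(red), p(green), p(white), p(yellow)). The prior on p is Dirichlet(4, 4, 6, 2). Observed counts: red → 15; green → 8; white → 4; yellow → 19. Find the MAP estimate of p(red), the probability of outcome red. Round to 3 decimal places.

MAP estimate of p(red) = 0.310

The posterior is Dirichlet(αᵢ + nᵢ) = Dirichlet(19, 12, 10, 21).
For a Dirichlet(a₁,…,a_K) with all aᵢ > 1, the mode has j-th component (aⱼ − 1)/(Σaᵢ − K).
Here Σaᵢ = 62 and K = 4, so p(red) = (19 − 1)/(62 − 4) = 18/58 ≈ 0.310.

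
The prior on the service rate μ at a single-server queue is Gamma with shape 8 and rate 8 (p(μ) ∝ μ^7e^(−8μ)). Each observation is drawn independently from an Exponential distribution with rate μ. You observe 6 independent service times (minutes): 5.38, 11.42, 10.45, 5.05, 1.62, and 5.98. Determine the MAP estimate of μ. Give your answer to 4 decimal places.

μ̂_MAP = 0.2714

The Exponential(rate=μ) likelihood is ∝ μ^n e^(−μΣtᵢ). Here n = 6 and Σtᵢ = 5.38 + 11.42 + 10.45 + 5.05 + 1.62 + 5.98 = 39.90.
Posterior ∝ μ^7e^(−8μ) · μ^6e^(−39.90μ) = μ^13e^(−47.90μ), i.e. Gamma(14, 47.90).
Mode = (a−1)/b = 13/47.90 ≈ 0.2714.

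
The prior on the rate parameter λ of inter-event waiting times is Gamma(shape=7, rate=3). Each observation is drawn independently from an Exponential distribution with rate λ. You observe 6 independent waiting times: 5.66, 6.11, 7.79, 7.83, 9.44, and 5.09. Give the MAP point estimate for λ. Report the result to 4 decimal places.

λ̂_MAP = 0.2671

The Exponential(rate=λ) likelihood is ∝ λ^n e^(−λΣtᵢ). Here n = 6 and Σtᵢ = 5.66 + 6.11 + 7.79 + 7.83 + 9.44 + 5.09 = 41.92.
Posterior ∝ λ^6e^(−3λ) · λ^6e^(−41.92λ) = λ^12e^(−44.92λ), i.e. Gamma(13, 44.92).
Mode = (a−1)/b = 12/44.92 ≈ 0.2671.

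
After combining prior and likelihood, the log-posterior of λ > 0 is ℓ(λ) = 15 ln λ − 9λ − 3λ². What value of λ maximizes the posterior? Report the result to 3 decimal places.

ℓ'(λ) = 15/λ − 9 − 6λ. Setting this to zero and multiplying by λ: 6λ² + 9λ − 15 = 0.
λ = (−9 + √(9² + 4·6·15)) / (2·6) = (−9 + √441) / 12 = (−9 + 21)/12 = 1.
ℓ''(λ) = −15/λ² − 6 < 0, confirming a maximum.

λ̂_MAP = 1.000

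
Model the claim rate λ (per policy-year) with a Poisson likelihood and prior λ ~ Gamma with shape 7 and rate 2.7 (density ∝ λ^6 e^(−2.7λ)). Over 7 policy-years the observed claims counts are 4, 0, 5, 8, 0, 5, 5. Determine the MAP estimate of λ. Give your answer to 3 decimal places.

Σxᵢ = 4+0+5+8+0+5+5 = 27, with n = 7.
Posterior ∝ λ^6e^(−2.7λ) · λ^27e^(−7λ) = λ^33e^(−9.7λ), i.e. Gamma(shape=34, rate=9.7).
The mode of a Gamma(a, b) with a ≥ 1 (shape–rate) is (a−1)/b = 33/9.7 ≈ 3.402.

λ̂_MAP = 3.402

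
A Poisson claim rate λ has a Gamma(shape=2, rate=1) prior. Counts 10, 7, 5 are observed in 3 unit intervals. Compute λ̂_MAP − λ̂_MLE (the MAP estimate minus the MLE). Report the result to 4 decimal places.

Σxᵢ = 22. Posterior is Gamma(24, 4); MAP = (24−1)/4 = 23/4 ≈ 5.75000.
MLE = x̄ = 22/3 ≈ 7.33333.
Difference = 23/4 − 22/3 = -19/12 ≈ -1.5833.

MAP − MLE = -1.5833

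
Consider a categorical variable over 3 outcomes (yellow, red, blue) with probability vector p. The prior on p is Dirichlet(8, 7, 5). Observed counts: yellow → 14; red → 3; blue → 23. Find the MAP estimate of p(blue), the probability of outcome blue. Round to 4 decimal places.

The posterior is Dirichlet(αᵢ + nᵢ) = Dirichlet(22, 10, 28).
For a Dirichlet(a₁,…,a_K) with all aᵢ > 1, the mode has j-th component (aⱼ − 1)/(Σaᵢ − K).
Here Σaᵢ = 60 and K = 3, so p(blue) = (28 − 1)/(60 − 3) = 27/57 ≈ 0.4737.

MAP estimate of p(blue) = 0.4737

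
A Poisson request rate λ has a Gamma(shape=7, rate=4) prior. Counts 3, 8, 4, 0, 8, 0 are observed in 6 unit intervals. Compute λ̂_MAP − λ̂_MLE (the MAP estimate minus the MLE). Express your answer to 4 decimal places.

MAP − MLE = -0.9333

Σxᵢ = 23. Posterior is Gamma(30, 10); MAP = (30−1)/10 = 29/10 ≈ 2.90000.
MLE = x̄ = 23/6 ≈ 3.83333.
Difference = 29/10 − 23/6 = -14/15 ≈ -0.9333.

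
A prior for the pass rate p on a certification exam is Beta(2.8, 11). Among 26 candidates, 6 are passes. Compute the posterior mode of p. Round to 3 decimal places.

p̂_MAP = 0.206

Prior: Beta(2.8, 11).
Data: 6 successes in 26 trials. The binomial likelihood contributes p^6(1−p)^20, so the posterior is Beta(2.8+6, 11+20) = Beta(8.8, 31).
For Beta(a, b) with a, b > 1 the mode is (a−1)/(a+b−2) = 7.8/37.8 ≈ 0.206.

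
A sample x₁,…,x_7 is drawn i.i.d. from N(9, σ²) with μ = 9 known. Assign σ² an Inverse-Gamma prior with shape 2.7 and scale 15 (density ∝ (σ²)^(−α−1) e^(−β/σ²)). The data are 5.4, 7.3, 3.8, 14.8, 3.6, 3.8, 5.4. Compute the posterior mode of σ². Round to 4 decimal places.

σ̂²_MAP = 12.2007

Sum of squared deviations about the known mean: SS = (5.4−9)² + (7.3−9)² + (3.8−9)² + (14.8−9)² + (3.6−9)² + (3.8−9)² + (5.4−9)² = 145.69.
The Normal likelihood contributes (σ²)^(−n/2) exp(−SS/(2σ²)), so the posterior is Inverse-Gamma(α + n/2, β + SS/2) = Inverse-Gamma(6.2, 87.845).
The mode of Inverse-Gamma(a, b) is b/(a+1) = 87.845/7.2 ≈ 12.2007.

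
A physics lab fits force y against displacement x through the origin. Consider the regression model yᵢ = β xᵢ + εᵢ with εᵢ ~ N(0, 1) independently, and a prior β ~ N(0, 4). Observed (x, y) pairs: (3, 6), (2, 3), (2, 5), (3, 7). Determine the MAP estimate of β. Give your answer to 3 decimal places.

β̂_MAP = 2.095

log p(β | y) = −Σ(yᵢ − βxᵢ)²/(2·1) − β²/(2·4) + const.
Setting the derivative to zero: Σxᵢ(yᵢ − βxᵢ)/1 − β/4 = 0, so β = Σxᵢyᵢ / (Σxᵢ² + σ²/τ²).
Σxᵢyᵢ = 3·6 + 2·3 + 2·5 + 3·7 = 55; Σxᵢ² = 26; σ²/τ² = 0.25.
β̂_MAP = 55 / (26 + 0.25) = 55/26.25 ≈ 2.095.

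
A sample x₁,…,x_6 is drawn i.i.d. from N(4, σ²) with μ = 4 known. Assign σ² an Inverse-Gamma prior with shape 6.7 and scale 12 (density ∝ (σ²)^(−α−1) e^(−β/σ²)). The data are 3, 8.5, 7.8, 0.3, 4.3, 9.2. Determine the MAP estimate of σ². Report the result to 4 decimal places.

Sum of squared deviations about the known mean: SS = (3−4)² + (8.5−4)² + (7.8−4)² + (0.3−4)² + (4.3−4)² + (9.2−4)² = 76.51.
The Normal likelihood contributes (σ²)^(−n/2) exp(−SS/(2σ²)), so the posterior is Inverse-Gamma(α + n/2, β + SS/2) = Inverse-Gamma(9.7, 50.255).
The mode of Inverse-Gamma(a, b) is b/(a+1) = 50.255/10.7 ≈ 4.6967.

σ̂²_MAP = 4.6967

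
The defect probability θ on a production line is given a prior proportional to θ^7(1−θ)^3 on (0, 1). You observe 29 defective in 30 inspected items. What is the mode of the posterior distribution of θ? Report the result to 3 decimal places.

The prior density ∝ θ^7(1−θ)^3 is the kernel of Beta(8, 4).
Data: 29 successes in 30 trials. The binomial likelihood contributes θ^29(1−θ)^1, so the posterior is Beta(8+29, 4+1) = Beta(37, 5).
For Beta(a, b) with a, b > 1 the mode is (a−1)/(a+b−2) = 36/40 ≈ 0.900.

θ̂_MAP = 0.900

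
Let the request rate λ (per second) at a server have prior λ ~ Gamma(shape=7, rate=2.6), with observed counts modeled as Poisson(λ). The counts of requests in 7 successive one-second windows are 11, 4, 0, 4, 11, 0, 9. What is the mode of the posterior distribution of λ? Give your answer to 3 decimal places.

Σxᵢ = 11+4+0+4+11+0+9 = 39, with n = 7.
Posterior ∝ λ^6e^(−2.6λ) · λ^39e^(−7λ) = λ^45e^(−9.6λ), i.e. Gamma(shape=46, rate=9.6).
The mode of a Gamma(a, b) with a ≥ 1 (shape–rate) is (a−1)/b = 45/9.6 ≈ 4.688.

λ̂_MAP = 4.688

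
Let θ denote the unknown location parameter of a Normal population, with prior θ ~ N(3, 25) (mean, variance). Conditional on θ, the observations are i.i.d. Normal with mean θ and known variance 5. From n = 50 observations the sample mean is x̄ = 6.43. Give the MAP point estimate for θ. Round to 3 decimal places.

n = 50, x̄ = 6.43.
For a Normal prior and Normal likelihood with known variance, the posterior is Normal; its mode equals its mean, the precision-weighted average.
Prior precision 1/σ₀² = 1/25 = 0.04; data precision n/σ² = 50/5 = 10.
θ̂ = (0.04·3 + 10·6.43) / (0.04 + 10) = 64.42/10.04 = 3221/502 ≈ 6.416.

θ̂_MAP = 6.416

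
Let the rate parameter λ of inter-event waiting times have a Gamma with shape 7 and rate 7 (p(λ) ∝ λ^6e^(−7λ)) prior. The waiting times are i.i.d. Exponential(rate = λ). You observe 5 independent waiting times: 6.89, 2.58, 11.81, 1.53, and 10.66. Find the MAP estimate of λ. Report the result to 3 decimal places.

λ̂_MAP = 0.272

The Exponential(rate=λ) likelihood is ∝ λ^n e^(−λΣtᵢ). Here n = 5 and Σtᵢ = 6.89 + 2.58 + 11.81 + 1.53 + 10.66 = 33.47.
Posterior ∝ λ^6e^(−7λ) · λ^5e^(−33.47λ) = λ^11e^(−40.47λ), i.e. Gamma(12, 40.47).
Mode = (a−1)/b = 11/40.47 ≈ 0.272.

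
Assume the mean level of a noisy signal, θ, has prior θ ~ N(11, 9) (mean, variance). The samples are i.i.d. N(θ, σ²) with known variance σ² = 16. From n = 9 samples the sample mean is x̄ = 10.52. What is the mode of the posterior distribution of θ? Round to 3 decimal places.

θ̂_MAP = 10.599

n = 9, x̄ = 10.52.
For a Normal prior and Normal likelihood with known variance, the posterior is Normal; its mode equals its mean, the precision-weighted average.
Prior precision 1/σ₀² = 1/9; data precision n/σ² = 9/16 = 0.5625.
θ̂ = ((1/9)·11 + 0.5625·10.52) / (1/9 + 0.5625) = (25703/3600)/(97/144) = 25703/2425 ≈ 10.599.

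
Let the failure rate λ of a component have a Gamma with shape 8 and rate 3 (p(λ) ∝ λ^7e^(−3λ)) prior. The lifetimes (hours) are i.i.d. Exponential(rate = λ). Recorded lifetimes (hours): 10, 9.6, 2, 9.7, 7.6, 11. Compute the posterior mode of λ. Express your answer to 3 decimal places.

λ̂_MAP = 0.246

The Exponential(rate=λ) likelihood is ∝ λ^n e^(−λΣtᵢ). Here n = 6 and Σtᵢ = 10 + 9.6 + 2 + 9.7 + 7.6 + 11 = 49.9.
Posterior ∝ λ^7e^(−3λ) · λ^6e^(−49.9λ) = λ^13e^(−52.9λ), i.e. Gamma(14, 52.9).
Mode = (a−1)/b = 13/52.9 ≈ 0.246.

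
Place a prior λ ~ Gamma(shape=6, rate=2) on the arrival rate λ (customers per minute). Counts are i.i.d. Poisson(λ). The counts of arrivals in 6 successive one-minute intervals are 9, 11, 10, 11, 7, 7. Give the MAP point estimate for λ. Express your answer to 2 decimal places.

Σxᵢ = 9+11+10+11+7+7 = 55, with n = 6.
Posterior ∝ λ^5e^(−2λ) · λ^55e^(−6λ) = λ^60e^(−8λ), i.e. Gamma(shape=61, rate=8).
The mode of a Gamma(a, b) with a ≥ 1 (shape–rate) is (a−1)/b = 60/8 ≈ 7.50.

λ̂_MAP = 7.50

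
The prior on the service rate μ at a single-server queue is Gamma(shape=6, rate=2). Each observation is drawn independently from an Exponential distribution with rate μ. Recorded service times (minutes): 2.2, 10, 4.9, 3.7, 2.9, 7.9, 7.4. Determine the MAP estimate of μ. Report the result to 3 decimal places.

The Exponential(rate=μ) likelihood is ∝ μ^n e^(−μΣtᵢ). Here n = 7 and Σtᵢ = 2.2 + 10 + 4.9 + 3.7 + 2.9 + 7.9 + 7.4 = 39.
Posterior ∝ μ^5e^(−2μ) · μ^7e^(−39μ) = μ^12e^(−41μ), i.e. Gamma(13, 41).
Mode = (a−1)/b = 12/41 ≈ 0.293.

μ̂_MAP = 0.293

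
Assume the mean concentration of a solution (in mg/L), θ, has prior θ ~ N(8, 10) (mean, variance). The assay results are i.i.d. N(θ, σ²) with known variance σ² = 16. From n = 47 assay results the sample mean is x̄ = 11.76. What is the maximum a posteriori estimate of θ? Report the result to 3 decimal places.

n = 47, x̄ = 11.76.
For a Normal prior and Normal likelihood with known variance, the posterior is Normal; its mode equals its mean, the precision-weighted average.
Prior precision 1/σ₀² = 1/10 = 0.1; data precision n/σ² = 47/16 = 2.9375.
θ̂ = (0.1·8 + 2.9375·11.76) / (0.1 + 2.9375) = 35.345/3.0375 = 14138/1215 ≈ 11.636.

θ̂_MAP = 11.636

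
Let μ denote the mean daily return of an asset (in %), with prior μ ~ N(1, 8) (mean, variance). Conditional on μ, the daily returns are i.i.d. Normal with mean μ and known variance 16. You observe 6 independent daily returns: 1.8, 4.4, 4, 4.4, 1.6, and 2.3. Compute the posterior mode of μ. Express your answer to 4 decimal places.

n = 6; x̄ = (1.8 + 4.4 + 4 + 4.4 + 1.6 + 2.3)/6 = 18.5/6 = 37/12 ≈ 3.0833.
For a Normal prior and Normal likelihood with known variance, the posterior is Normal; its mode equals its mean, the precision-weighted average.
Prior precision 1/σ₀² = 1/8 = 0.125; data precision n/σ² = 6/16 = 0.375.
μ̂ = (0.125·1 + 0.375·(37/12)) / (0.125 + 0.375) = 1.28125/0.5 = 2.5625.

μ̂_MAP = 2.5625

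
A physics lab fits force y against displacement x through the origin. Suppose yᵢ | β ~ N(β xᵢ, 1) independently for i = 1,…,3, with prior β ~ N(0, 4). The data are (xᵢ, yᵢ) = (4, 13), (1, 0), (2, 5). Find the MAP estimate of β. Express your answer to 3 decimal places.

β̂_MAP = 2.918

log p(β | y) = −Σ(yᵢ − βxᵢ)²/(2·1) − β²/(2·4) + const.
Setting the derivative to zero: Σxᵢ(yᵢ − βxᵢ)/1 − β/4 = 0, so β = Σxᵢyᵢ / (Σxᵢ² + σ²/τ²).
Σxᵢyᵢ = 4·13 + 1·0 + 2·5 = 62; Σxᵢ² = 21; σ²/τ² = 0.25.
β̂_MAP = 62 / (21 + 0.25) = 62/21.25 ≈ 2.918.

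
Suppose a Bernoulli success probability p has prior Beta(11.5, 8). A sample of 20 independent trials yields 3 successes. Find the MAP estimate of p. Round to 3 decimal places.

Prior: Beta(11.5, 8).
Data: 3 successes in 20 trials. The binomial likelihood contributes p^3(1−p)^17, so the posterior is Beta(11.5+3, 8+17) = Beta(14.5, 25).
For Beta(a, b) with a, b > 1 the mode is (a−1)/(a+b−2) = 13.5/37.5 ≈ 0.360.

p̂_MAP = 0.360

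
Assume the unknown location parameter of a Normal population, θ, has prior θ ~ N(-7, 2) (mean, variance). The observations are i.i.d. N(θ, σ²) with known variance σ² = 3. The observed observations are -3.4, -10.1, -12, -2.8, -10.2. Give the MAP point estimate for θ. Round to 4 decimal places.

θ̂_MAP = -7.5385

n = 5; x̄ = ((-3.4) + (-10.1) + (-12) + (-2.8) + (-10.2))/5 = -38.5/5 = -7.7.
For a Normal prior and Normal likelihood with known variance, the posterior is Normal; its mode equals its mean, the precision-weighted average.
Prior precision 1/σ₀² = 1/2 = 0.5; data precision n/σ² = 5/3.
θ̂ = (0.5·(-7) + (5/3)·(-7.7)) / (0.5 + 5/3) = (-49/3)/(13/6) = -98/13 ≈ -7.5385.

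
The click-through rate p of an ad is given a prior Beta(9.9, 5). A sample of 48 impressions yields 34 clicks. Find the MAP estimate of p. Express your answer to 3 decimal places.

p̂_MAP = 0.704

Prior: Beta(9.9, 5).
Data: 34 successes in 48 trials. The binomial likelihood contributes p^34(1−p)^14, so the posterior is Beta(9.9+34, 5+14) = Beta(43.9, 19).
For Beta(a, b) with a, b > 1 the mode is (a−1)/(a+b−2) = 42.9/60.9 ≈ 0.704.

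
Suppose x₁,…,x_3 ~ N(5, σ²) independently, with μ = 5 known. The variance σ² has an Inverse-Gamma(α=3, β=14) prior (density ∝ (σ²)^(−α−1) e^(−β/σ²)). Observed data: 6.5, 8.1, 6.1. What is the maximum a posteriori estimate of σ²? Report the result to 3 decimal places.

σ̂²_MAP = 3.734

Sum of squared deviations about the known mean: SS = (6.5−5)² + (8.1−5)² + (6.1−5)² = 13.07.
The Normal likelihood contributes (σ²)^(−n/2) exp(−SS/(2σ²)), so the posterior is Inverse-Gamma(α + n/2, β + SS/2) = Inverse-Gamma(4.5, 20.535).
The mode of Inverse-Gamma(a, b) is b/(a+1) = 20.535/5.5 ≈ 3.734.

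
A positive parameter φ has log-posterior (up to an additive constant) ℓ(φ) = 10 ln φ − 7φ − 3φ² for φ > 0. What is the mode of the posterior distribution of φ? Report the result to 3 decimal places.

φ̂_MAP = 0.833

ℓ'(φ) = 10/φ − 7 − 6φ. Setting this to zero and multiplying by φ: 6φ² + 7φ − 10 = 0.
φ = (−7 + √(7² + 4·6·10)) / (2·6) = (−7 + √289) / 12 = (−7 + 17)/12 = 5/6.
ℓ''(φ) = −10/φ² − 6 < 0, confirming a maximum.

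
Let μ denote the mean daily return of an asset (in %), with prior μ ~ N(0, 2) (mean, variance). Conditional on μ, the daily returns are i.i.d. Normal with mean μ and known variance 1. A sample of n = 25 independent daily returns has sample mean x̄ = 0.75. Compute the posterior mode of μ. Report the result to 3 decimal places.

n = 25, x̄ = 0.75.
For a Normal prior and Normal likelihood with known variance, the posterior is Normal; its mode equals its mean, the precision-weighted average.
Prior precision 1/σ₀² = 1/2 = 0.5; data precision n/σ² = 25/1 = 25.
μ̂ = (0.5·0 + 25·0.75) / (0.5 + 25) = 18.75/25.5 = 25/34 ≈ 0.735.

μ̂_MAP = 0.735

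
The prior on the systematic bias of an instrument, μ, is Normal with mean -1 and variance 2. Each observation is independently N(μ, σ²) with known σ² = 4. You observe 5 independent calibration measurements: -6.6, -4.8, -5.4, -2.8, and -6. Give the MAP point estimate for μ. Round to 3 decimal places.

μ̂_MAP = -3.943

n = 5; x̄ = ((-6.6) + (-4.8) + (-5.4) + (-2.8) + (-6))/5 = -25.6/5 = -5.12.
For a Normal prior and Normal likelihood with known variance, the posterior is Normal; its mode equals its mean, the precision-weighted average.
Prior precision 1/σ₀² = 1/2 = 0.5; data precision n/σ² = 5/4 = 1.25.
μ̂ = (0.5·(-1) + 1.25·(-5.12)) / (0.5 + 1.25) = (-6.9)/1.75 = -138/35 ≈ -3.943.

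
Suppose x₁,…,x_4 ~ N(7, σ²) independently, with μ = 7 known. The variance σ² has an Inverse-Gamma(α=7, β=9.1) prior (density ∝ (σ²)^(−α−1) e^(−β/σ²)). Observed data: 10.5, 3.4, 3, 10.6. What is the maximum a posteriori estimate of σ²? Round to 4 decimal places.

Sum of squared deviations about the known mean: SS = (10.5−7)² + (3.4−7)² + (3−7)² + (10.6−7)² = 54.17.
The Normal likelihood contributes (σ²)^(−n/2) exp(−SS/(2σ²)), so the posterior is Inverse-Gamma(α + n/2, β + SS/2) = Inverse-Gamma(9, 36.185).
The mode of Inverse-Gamma(a, b) is b/(a+1) = 36.185/10 ≈ 3.6185.

σ̂²_MAP = 3.6185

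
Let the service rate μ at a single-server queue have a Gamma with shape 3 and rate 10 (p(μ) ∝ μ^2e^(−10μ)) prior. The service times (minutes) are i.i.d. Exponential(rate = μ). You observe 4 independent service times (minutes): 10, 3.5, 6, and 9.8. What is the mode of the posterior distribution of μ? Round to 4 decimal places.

The Exponential(rate=μ) likelihood is ∝ μ^n e^(−μΣtᵢ). Here n = 4 and Σtᵢ = 10 + 3.5 + 6 + 9.8 = 29.3.
Posterior ∝ μ^2e^(−10μ) · μ^4e^(−29.3μ) = μ^6e^(−39.3μ), i.e. Gamma(7, 39.3).
Mode = (a−1)/b = 6/39.3 ≈ 0.1527.

μ̂_MAP = 0.1527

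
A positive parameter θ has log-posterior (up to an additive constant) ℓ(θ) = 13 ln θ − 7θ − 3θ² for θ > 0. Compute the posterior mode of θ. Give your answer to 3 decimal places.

ℓ'(θ) = 13/θ − 7 − 6θ. Setting this to zero and multiplying by θ: 6θ² + 7θ − 13 = 0.
θ = (−7 + √(7² + 4·6·13)) / (2·6) = (−7 + √361) / 12 = (−7 + 19)/12 = 1.
ℓ''(θ) = −13/θ² − 6 < 0, confirming a maximum.

θ̂_MAP = 1.000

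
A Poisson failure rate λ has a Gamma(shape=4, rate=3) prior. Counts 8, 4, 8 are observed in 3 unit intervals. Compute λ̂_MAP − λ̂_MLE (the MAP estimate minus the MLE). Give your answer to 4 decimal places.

Σxᵢ = 20. Posterior is Gamma(24, 6); MAP = (24−1)/6 = 23/6 ≈ 3.83333.
MLE = x̄ = 20/3 ≈ 6.66667.
Difference = 23/6 − 20/3 = -17/6 ≈ -2.8333.

MAP − MLE = -2.8333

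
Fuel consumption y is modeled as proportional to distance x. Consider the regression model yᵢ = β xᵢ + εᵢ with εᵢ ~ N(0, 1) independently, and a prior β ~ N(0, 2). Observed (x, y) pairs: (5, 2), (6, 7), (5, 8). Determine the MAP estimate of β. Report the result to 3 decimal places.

log p(β | y) = −Σ(yᵢ − βxᵢ)²/(2·1) − β²/(2·2) + const.
Setting the derivative to zero: Σxᵢ(yᵢ − βxᵢ)/1 − β/2 = 0, so β = Σxᵢyᵢ / (Σxᵢ² + σ²/τ²).
Σxᵢyᵢ = 5·2 + 6·7 + 5·8 = 92; Σxᵢ² = 86; σ²/τ² = 0.5.
β̂_MAP = 92 / (86 + 0.5) = 92/86.5 ≈ 1.064.

β̂_MAP = 1.064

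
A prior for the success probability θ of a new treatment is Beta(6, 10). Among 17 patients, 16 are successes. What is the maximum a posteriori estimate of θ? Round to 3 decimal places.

θ̂_MAP = 0.677

Prior: Beta(6, 10).
Data: 16 successes in 17 trials. The binomial likelihood contributes θ^16(1−θ)^1, so the posterior is Beta(6+16, 10+1) = Beta(22, 11).
For Beta(a, b) with a, b > 1 the mode is (a−1)/(a+b−2) = 21/31 ≈ 0.677.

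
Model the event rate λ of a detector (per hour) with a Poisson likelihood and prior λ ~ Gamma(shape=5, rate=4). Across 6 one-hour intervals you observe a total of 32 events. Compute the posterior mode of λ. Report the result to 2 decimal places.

Σxᵢ = 32, n = 6.
Posterior ∝ λ^4e^(−4λ) · λ^32e^(−6λ) = λ^36e^(−10λ), i.e. Gamma(shape=37, rate=10).
The mode of a Gamma(a, b) with a ≥ 1 (shape–rate) is (a−1)/b = 36/10 ≈ 3.60.

λ̂_MAP = 3.60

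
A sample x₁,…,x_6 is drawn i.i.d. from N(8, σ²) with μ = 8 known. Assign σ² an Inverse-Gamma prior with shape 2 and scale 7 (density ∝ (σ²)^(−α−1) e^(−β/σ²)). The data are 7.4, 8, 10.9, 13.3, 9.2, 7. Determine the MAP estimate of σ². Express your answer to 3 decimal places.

σ̂²_MAP = 4.442

Sum of squared deviations about the known mean: SS = (7.4−8)² + (8−8)² + (10.9−8)² + (13.3−8)² + (9.2−8)² + (7−8)² = 39.3.
The Normal likelihood contributes (σ²)^(−n/2) exp(−SS/(2σ²)), so the posterior is Inverse-Gamma(α + n/2, β + SS/2) = Inverse-Gamma(5, 26.65).
The mode of Inverse-Gamma(a, b) is b/(a+1) = 26.65/6 ≈ 4.442.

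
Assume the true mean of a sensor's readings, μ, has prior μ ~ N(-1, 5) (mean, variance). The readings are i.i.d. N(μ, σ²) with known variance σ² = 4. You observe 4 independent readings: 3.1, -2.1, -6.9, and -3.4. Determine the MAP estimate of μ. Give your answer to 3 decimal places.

μ̂_MAP = -2.104

n = 4; x̄ = (3.1 + (-2.1) + (-6.9) + (-3.4))/4 = -9.3/4 = -2.325.
For a Normal prior and Normal likelihood with known variance, the posterior is Normal; its mode equals its mean, the precision-weighted average.
Prior precision 1/σ₀² = 1/5 = 0.2; data precision n/σ² = 4/4 = 1.
μ̂ = (0.2·(-1) + 1·(-2.325)) / (0.2 + 1) = (-2.525)/1.2 = -101/48 ≈ -2.104.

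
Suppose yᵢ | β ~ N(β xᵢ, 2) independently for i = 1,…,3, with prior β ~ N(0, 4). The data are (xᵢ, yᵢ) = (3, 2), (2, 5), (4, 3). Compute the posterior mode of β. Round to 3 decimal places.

β̂_MAP = 0.949

log p(β | y) = −Σ(yᵢ − βxᵢ)²/(2·2) − β²/(2·4) + const.
Setting the derivative to zero: Σxᵢ(yᵢ − βxᵢ)/2 − β/4 = 0, so β = Σxᵢyᵢ / (Σxᵢ² + σ²/τ²).
Σxᵢyᵢ = 3·2 + 2·5 + 4·3 = 28; Σxᵢ² = 29; σ²/τ² = 0.5.
β̂_MAP = 28 / (29 + 0.5) = 28/29.5 ≈ 0.949.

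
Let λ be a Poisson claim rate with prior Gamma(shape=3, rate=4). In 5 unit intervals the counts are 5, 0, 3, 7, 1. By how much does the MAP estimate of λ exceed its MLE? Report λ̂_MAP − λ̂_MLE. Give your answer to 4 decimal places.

Σxᵢ = 16. Posterior is Gamma(19, 9); MAP = (19−1)/9 = 18/9 ≈ 2.00000.
MLE = x̄ = 16/5 ≈ 3.20000.
Difference = 18/9 − 16/5 = -6/5 ≈ -1.2000.

MAP − MLE = -1.2000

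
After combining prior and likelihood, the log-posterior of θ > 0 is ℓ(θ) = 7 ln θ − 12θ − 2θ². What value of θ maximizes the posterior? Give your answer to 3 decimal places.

ℓ'(θ) = 7/θ − 12 − 4θ. Setting this to zero and multiplying by θ: 4θ² + 12θ − 7 = 0.
θ = (−12 + √(12² + 4·4·7)) / (2·4) = (−12 + √256) / 8 = (−12 + 16)/8 = 1/2.
ℓ''(θ) = −7/θ² − 4 < 0, confirming a maximum.

θ̂_MAP = 0.500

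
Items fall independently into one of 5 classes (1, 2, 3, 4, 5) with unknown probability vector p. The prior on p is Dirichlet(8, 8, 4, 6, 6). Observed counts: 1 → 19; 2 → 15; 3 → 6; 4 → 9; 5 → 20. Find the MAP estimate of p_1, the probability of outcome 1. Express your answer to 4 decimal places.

MAP estimate: 0.2708

The posterior is Dirichlet(αᵢ + nᵢ) = Dirichlet(27, 23, 10, 15, 26).
For a Dirichlet(a₁,…,a_K) with all aᵢ > 1, the mode has j-th component (aⱼ − 1)/(Σaᵢ − K).
Here Σaᵢ = 101 and K = 5, so p_1 = (27 − 1)/(101 − 5) = 26/96 ≈ 0.2708.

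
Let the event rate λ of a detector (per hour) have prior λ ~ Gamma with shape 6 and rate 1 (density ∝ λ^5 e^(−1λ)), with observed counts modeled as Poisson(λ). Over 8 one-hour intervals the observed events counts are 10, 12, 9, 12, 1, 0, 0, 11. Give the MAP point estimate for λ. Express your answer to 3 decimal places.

λ̂_MAP = 6.667

Σxᵢ = 10+12+9+12+1+0+0+11 = 55, with n = 8.
Posterior ∝ λ^5e^(−1λ) · λ^55e^(−8λ) = λ^60e^(−9λ), i.e. Gamma(shape=61, rate=9).
The mode of a Gamma(a, b) with a ≥ 1 (shape–rate) is (a−1)/b = 60/9 ≈ 6.667.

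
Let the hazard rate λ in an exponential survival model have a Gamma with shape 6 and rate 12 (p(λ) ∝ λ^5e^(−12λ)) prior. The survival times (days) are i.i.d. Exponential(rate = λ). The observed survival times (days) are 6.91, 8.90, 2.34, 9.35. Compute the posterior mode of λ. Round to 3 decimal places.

The Exponential(rate=λ) likelihood is ∝ λ^n e^(−λΣtᵢ). Here n = 4 and Σtᵢ = 6.91 + 8.90 + 2.34 + 9.35 = 27.50.
Posterior ∝ λ^5e^(−12λ) · λ^4e^(−27.50λ) = λ^9e^(−39.50λ), i.e. Gamma(10, 39.50).
Mode = (a−1)/b = 9/39.50 ≈ 0.228.

λ̂_MAP = 0.228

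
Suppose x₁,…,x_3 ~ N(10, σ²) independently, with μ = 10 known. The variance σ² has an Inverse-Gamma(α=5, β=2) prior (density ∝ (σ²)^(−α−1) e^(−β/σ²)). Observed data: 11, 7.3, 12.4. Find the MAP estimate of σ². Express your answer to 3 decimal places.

σ̂²_MAP = 1.203

Sum of squared deviations about the known mean: SS = (11−10)² + (7.3−10)² + (12.4−10)² = 14.05.
The Normal likelihood contributes (σ²)^(−n/2) exp(−SS/(2σ²)), so the posterior is Inverse-Gamma(α + n/2, β + SS/2) = Inverse-Gamma(6.5, 9.025).
The mode of Inverse-Gamma(a, b) is b/(a+1) = 9.025/7.5 ≈ 1.203.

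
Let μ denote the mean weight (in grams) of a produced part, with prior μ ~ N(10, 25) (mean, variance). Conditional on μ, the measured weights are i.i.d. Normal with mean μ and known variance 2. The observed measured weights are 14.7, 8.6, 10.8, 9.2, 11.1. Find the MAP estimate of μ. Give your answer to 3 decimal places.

n = 5; x̄ = (14.7 + 8.6 + 10.8 + 9.2 + 11.1)/5 = 54.4/5 = 10.88.
For a Normal prior and Normal likelihood with known variance, the posterior is Normal; its mode equals its mean, the precision-weighted average.
Prior precision 1/σ₀² = 1/25 = 0.04; data precision n/σ² = 5/2 = 2.5.
μ̂ = (0.04·10 + 2.5·10.88) / (0.04 + 2.5) = 27.6/2.54 = 1380/127 ≈ 10.866.

μ̂_MAP = 10.866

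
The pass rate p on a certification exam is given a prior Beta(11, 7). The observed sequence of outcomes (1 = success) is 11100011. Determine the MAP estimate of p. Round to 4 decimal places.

p̂_MAP = 0.6250

Prior: Beta(11, 7).
Data: 5 successes in 8 trials (from the sequence). The binomial likelihood contributes p^5(1−p)^3, so the posterior is Beta(11+5, 7+3) = Beta(16, 10).
For Beta(a, b) with a, b > 1 the mode is (a−1)/(a+b−2) = 15/24 ≈ 0.6250.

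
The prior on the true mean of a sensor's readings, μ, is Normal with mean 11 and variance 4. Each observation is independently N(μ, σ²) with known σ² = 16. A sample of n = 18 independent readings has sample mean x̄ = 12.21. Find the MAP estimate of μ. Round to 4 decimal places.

n = 18, x̄ = 12.21.
For a Normal prior and Normal likelihood with known variance, the posterior is Normal; its mode equals its mean, the precision-weighted average.
Prior precision 1/σ₀² = 1/4 = 0.25; data precision n/σ² = 18/16 = 1.125.
μ̂ = (0.25·11 + 1.125·12.21) / (0.25 + 1.125) = 16.48625/1.375 = 11.9900.

μ̂_MAP = 11.9900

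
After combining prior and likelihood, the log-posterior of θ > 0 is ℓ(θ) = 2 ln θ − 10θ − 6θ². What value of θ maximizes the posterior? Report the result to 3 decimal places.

θ̂_MAP = 0.167

ℓ'(θ) = 2/θ − 10 − 12θ. Setting this to zero and multiplying by θ: 12θ² + 10θ − 2 = 0.
θ = (−10 + √(10² + 4·12·2)) / (2·12) = (−10 + √196) / 24 = (−10 + 14)/24 = 1/6.
ℓ''(θ) = −2/θ² − 12 < 0, confirming a maximum.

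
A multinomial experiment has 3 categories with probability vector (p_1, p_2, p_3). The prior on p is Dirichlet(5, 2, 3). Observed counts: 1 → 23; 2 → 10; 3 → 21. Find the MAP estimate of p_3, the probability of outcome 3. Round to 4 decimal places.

MAP estimate: 0.3770

The posterior is Dirichlet(αᵢ + nᵢ) = Dirichlet(28, 12, 24).
For a Dirichlet(a₁,…,a_K) with all aᵢ > 1, the mode has j-th component (aⱼ − 1)/(Σaᵢ − K).
Here Σaᵢ = 64 and K = 3, so p_3 = (24 − 1)/(64 − 3) = 23/61 ≈ 0.3770.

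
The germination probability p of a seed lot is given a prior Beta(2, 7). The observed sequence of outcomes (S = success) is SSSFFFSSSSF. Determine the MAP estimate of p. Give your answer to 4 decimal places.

Prior: Beta(2, 7).
Data: 7 successes in 11 trials (from the sequence). The binomial likelihood contributes p^7(1−p)^4, so the posterior is Beta(2+7, 7+4) = Beta(9, 11).
For Beta(a, b) with a, b > 1 the mode is (a−1)/(a+b−2) = 8/18 ≈ 0.4444.

p̂_MAP = 0.4444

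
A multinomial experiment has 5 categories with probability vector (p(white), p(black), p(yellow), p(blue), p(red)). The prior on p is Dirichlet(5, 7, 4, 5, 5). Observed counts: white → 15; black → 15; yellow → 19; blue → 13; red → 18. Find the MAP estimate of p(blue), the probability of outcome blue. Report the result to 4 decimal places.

MAP estimate of p(blue) = 0.1683

The posterior is Dirichlet(αᵢ + nᵢ) = Dirichlet(20, 22, 23, 18, 23).
For a Dirichlet(a₁,…,a_K) with all aᵢ > 1, the mode has j-th component (aⱼ − 1)/(Σaᵢ − K).
Here Σaᵢ = 106 and K = 5, so p(blue) = (18 − 1)/(106 − 5) = 17/101 ≈ 0.1683.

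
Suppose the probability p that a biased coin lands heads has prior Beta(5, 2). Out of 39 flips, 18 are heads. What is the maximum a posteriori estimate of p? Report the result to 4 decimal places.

p̂_MAP = 0.5000

Prior: Beta(5, 2).
Data: 18 successes in 39 trials. The binomial likelihood contributes p^18(1−p)^21, so the posterior is Beta(5+18, 2+21) = Beta(23, 23).
For Beta(a, b) with a, b > 1 the mode is (a−1)/(a+b−2) = 22/44 ≈ 0.5000.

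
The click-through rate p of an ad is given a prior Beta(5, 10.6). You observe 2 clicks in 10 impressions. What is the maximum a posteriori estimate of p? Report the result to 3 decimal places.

p̂_MAP = 0.254

Prior: Beta(5, 10.6).
Data: 2 successes in 10 trials. The binomial likelihood contributes p^2(1−p)^8, so the posterior is Beta(5+2, 10.6+8) = Beta(7, 18.6).
For Beta(a, b) with a, b > 1 the mode is (a−1)/(a+b−2) = 6/23.6 ≈ 0.254.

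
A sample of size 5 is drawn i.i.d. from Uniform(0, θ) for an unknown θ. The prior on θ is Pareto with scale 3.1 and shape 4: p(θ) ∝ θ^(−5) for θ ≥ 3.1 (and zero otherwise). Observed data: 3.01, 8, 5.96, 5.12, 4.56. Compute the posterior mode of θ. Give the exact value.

θ̂_MAP = 8

The Uniform(0, θ) likelihood is θ^(−n) for θ ≥ max(xᵢ), zero otherwise. Here max(xᵢ) = 8.
Posterior ∝ θ^(−5) · θ^(−5) = θ^(−10) on θ ≥ max(3.1, 8) = 8.
This density is strictly decreasing in θ, so the posterior mode lies at the lower boundary of the support.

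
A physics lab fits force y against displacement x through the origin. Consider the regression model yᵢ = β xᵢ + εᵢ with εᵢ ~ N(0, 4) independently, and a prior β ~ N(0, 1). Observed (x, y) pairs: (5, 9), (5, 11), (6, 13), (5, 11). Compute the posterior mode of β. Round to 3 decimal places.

β̂_MAP = 2.026

log p(β | y) = −Σ(yᵢ − βxᵢ)²/(2·4) − β²/(2·1) + const.
Setting the derivative to zero: Σxᵢ(yᵢ − βxᵢ)/4 − β/1 = 0, so β = Σxᵢyᵢ / (Σxᵢ² + σ²/τ²).
Σxᵢyᵢ = 5·9 + 5·11 + 6·13 + 5·11 = 233; Σxᵢ² = 111; σ²/τ² = 4.
β̂_MAP = 233 / (111 + 4) = 233/115 ≈ 2.026.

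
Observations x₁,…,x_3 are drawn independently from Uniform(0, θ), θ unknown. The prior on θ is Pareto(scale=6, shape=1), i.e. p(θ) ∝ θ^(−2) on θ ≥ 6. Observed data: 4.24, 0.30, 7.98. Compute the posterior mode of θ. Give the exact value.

θ̂_MAP = 7.98

The Uniform(0, θ) likelihood is θ^(−n) for θ ≥ max(xᵢ), zero otherwise. Here max(xᵢ) = 7.98.
Posterior ∝ θ^(−2) · θ^(−3) = θ^(−5) on θ ≥ max(6, 7.98) = 7.98.
This density is strictly decreasing in θ, so the posterior mode lies at the lower boundary of the support.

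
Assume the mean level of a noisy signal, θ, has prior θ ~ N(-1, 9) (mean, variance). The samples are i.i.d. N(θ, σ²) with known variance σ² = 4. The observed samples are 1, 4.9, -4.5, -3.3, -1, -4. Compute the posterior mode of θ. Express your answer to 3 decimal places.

θ̂_MAP = -1.140

n = 6; x̄ = (1 + 4.9 + (-4.5) + (-3.3) + (-1) + (-4))/6 = -6.9/6 = -1.15.
For a Normal prior and Normal likelihood with known variance, the posterior is Normal; its mode equals its mean, the precision-weighted average.
Prior precision 1/σ₀² = 1/9; data precision n/σ² = 6/4 = 1.5.
θ̂ = ((1/9)·(-1) + 1.5·(-1.15)) / (1/9 + 1.5) = (-661/360)/(29/18) = -661/580 ≈ -1.140.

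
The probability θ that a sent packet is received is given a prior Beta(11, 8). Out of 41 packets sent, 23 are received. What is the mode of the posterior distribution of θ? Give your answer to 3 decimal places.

θ̂_MAP = 0.569

Prior: Beta(11, 8).
Data: 23 successes in 41 trials. The binomial likelihood contributes θ^23(1−θ)^18, so the posterior is Beta(11+23, 8+18) = Beta(34, 26).
For Beta(a, b) with a, b > 1 the mode is (a−1)/(a+b−2) = 33/58 ≈ 0.569.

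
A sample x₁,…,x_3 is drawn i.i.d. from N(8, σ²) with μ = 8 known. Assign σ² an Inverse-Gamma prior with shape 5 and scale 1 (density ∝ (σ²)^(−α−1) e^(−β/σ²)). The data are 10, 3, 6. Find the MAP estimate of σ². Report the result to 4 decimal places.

Sum of squared deviations about the known mean: SS = (10−8)² + (3−8)² + (6−8)² = 33.
The Normal likelihood contributes (σ²)^(−n/2) exp(−SS/(2σ²)), so the posterior is Inverse-Gamma(α + n/2, β + SS/2) = Inverse-Gamma(6.5, 17.5).
The mode of Inverse-Gamma(a, b) is b/(a+1) = 17.5/7.5 ≈ 2.3333.

σ̂²_MAP = 2.3333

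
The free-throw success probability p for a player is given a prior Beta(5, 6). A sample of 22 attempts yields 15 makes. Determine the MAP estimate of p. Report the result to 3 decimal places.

Prior: Beta(5, 6).
Data: 15 successes in 22 trials. The binomial likelihood contributes p^15(1−p)^7, so the posterior is Beta(5+15, 6+7) = Beta(20, 13).
For Beta(a, b) with a, b > 1 the mode is (a−1)/(a+b−2) = 19/31 ≈ 0.613.

p̂_MAP = 0.613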